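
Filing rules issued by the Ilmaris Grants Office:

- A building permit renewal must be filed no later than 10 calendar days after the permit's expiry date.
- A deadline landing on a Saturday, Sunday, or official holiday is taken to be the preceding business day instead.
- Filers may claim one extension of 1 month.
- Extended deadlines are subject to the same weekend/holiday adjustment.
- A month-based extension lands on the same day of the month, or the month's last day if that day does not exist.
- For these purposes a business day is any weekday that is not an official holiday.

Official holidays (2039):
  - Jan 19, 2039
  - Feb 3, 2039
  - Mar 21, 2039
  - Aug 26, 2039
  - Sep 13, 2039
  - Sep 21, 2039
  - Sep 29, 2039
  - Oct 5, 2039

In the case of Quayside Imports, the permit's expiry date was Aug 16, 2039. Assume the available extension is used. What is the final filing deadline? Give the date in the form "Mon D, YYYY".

Sep 23, 2039

From Aug 16, 2039, 10 calendar days later is Aug 26, 2039.
Aug 26, 2039 falls on a listed holiday. Rolling to the preceding business day gives Aug 25, 2039, a Thursday.
Add 1 month to Aug 25, 2039: Sep 25, 2039.
Sep 25, 2039 is a Sunday, so it moves to the preceding business day, Sep 23, 2039 (Friday).
Deadline: Sep 23, 2039.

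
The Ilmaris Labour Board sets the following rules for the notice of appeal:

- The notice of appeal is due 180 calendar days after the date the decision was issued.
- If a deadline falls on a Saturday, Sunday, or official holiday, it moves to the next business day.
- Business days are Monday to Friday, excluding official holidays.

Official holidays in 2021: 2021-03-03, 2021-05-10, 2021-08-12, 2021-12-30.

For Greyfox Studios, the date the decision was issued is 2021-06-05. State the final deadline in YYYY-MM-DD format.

2021-12-02

From 2021-06-05, 180 calendar days later is 2021-12-02.
2021-12-02 is a Thursday and not a listed holiday, so it stands.
The final due date is 2021-12-02.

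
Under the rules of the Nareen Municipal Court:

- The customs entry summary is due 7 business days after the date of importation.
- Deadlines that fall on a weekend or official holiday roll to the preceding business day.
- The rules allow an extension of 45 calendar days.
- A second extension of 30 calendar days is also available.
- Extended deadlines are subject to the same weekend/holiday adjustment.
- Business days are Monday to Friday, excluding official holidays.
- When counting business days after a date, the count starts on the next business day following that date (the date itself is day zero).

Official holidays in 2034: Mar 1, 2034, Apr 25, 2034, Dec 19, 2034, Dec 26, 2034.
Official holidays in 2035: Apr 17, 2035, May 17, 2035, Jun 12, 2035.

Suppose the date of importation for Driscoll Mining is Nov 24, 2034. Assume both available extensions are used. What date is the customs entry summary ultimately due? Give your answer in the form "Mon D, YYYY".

Feb 16, 2035

Starting the day after Nov 24, 2034 and counting 7 business days lands on Dec 5, 2034.
Dec 5, 2034 (Tuesday) is already a business day.
The 45-calendar-day extension moves the deadline from Dec 5, 2034 to Jan 19, 2035.
Jan 19, 2035 (Friday) is already a business day.
The 30-calendar-day extension moves the deadline from Jan 19, 2035 to Feb 18, 2035.
Feb 18, 2035 falls on a Sunday. Rolling to the preceding business day gives Feb 16, 2035, a Friday.
Deadline: Feb 16, 2035.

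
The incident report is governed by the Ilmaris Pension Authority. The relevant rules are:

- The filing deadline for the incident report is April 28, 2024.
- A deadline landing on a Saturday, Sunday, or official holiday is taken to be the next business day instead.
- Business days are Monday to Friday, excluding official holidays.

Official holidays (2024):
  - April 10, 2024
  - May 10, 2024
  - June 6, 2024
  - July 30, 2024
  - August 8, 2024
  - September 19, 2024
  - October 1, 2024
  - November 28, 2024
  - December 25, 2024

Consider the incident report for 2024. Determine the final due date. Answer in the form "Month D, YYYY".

April 29, 2024

The statutory due date is April 28, 2024.
April 28, 2024 is a Sunday; the next business day is April 29, 2024 (Monday).
Deadline: April 29, 2024.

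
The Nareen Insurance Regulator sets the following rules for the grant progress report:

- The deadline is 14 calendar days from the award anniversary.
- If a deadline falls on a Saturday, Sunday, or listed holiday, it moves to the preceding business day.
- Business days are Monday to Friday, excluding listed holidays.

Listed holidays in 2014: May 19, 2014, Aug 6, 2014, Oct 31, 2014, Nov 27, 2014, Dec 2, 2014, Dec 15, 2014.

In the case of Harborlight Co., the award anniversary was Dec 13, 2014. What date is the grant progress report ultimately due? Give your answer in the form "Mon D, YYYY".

Adding 14 calendar days to Dec 13, 2014 gives Dec 27, 2014.
Because Dec 27, 2014 is a Saturday, the deadline becomes Dec 26, 2014 (Friday).
The final due date is Dec 26, 2014.

Dec 26, 2014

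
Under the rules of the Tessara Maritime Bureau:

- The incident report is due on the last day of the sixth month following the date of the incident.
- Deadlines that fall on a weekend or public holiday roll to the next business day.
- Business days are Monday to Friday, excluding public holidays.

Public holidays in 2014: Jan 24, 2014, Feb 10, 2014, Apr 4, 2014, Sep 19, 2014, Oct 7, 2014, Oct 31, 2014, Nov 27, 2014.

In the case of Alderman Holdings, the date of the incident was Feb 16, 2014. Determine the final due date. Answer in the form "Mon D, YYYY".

6 months after Feb 16, 2014 falls in August 2014; the last day of that month is Aug 31, 2014.
Aug 31, 2014 is a Sunday; the next business day is Sep 1, 2014 (Monday).
The final due date is Sep 1, 2014.

Sep 1, 2014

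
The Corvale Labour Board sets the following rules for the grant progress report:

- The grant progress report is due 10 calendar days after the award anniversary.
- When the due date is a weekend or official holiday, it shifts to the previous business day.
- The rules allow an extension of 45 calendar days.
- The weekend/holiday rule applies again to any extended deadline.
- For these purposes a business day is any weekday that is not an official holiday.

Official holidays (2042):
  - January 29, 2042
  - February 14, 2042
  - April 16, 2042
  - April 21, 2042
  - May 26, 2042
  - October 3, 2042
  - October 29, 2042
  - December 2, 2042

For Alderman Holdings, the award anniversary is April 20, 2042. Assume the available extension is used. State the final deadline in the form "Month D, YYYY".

From April 20, 2042, 10 calendar days later is April 30, 2042.
April 30, 2042 (Wednesday) is already a business day.
The 45-calendar-day extension moves the deadline from April 30, 2042 to June 14, 2042.
June 14, 2042 is a Saturday, so it moves to the preceding business day, June 13, 2042 (Friday).
So the filing is due June 13, 2042.

June 13, 2042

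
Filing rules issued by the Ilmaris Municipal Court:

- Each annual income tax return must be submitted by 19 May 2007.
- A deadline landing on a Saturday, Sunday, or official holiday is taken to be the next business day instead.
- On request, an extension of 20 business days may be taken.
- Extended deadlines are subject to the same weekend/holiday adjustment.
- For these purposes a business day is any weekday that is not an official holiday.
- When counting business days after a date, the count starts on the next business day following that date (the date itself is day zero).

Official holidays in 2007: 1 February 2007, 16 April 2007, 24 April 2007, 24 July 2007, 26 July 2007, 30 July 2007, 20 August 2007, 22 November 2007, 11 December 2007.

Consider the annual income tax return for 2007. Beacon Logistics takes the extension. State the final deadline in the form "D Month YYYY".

18 June 2007

The statutory due date is 19 May 2007.
19 May 2007 falls on a Saturday. Rolling to the next business day gives 21 May 2007, a Monday.
The 20-business-day extension runs from 21 May 2007 to 18 June 2007.
18 June 2007 (Monday) is already a business day.
Final deadline: 18 June 2007.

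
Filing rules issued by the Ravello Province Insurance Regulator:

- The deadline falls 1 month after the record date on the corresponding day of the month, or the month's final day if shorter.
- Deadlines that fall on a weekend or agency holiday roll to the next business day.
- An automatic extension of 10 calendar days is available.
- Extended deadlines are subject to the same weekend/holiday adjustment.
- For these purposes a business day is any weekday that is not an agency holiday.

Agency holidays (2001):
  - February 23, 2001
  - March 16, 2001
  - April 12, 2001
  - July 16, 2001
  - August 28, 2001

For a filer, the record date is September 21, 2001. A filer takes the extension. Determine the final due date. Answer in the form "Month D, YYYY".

Moving 1 month forward from September 21, 2001 on the corresponding day gives October 21, 2001.
October 21, 2001 falls on a Sunday. Rolling to the next business day gives October 22, 2001, a Monday.
The 10-calendar-day extension moves the deadline from October 22, 2001 to November 1, 2001.
November 1, 2001 (Thursday) is already a business day.
Final deadline: November 1, 2001.

November 1, 2001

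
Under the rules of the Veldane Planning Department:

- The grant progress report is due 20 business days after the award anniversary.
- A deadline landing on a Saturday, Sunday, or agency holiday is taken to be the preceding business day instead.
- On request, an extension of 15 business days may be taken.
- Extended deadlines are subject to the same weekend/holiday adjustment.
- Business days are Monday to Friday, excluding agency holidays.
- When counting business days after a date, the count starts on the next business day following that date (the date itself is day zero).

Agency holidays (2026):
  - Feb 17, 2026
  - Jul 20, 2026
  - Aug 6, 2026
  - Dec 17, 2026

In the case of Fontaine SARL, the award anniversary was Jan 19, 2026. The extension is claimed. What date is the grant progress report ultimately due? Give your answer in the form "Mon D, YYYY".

Mar 10, 2026

Counting 20 business days after Jan 19, 2026 (skipping weekends and listed holidays) reaches Feb 16, 2026.
Feb 16, 2026 falls on a Monday, which is a business day, so no adjustment is needed.
Counting 15 further business days from Feb 16, 2026 reaches Mar 10, 2026.
Mar 10, 2026 is a Tuesday and not a listed holiday, so it stands.
The final due date is Mar 10, 2026.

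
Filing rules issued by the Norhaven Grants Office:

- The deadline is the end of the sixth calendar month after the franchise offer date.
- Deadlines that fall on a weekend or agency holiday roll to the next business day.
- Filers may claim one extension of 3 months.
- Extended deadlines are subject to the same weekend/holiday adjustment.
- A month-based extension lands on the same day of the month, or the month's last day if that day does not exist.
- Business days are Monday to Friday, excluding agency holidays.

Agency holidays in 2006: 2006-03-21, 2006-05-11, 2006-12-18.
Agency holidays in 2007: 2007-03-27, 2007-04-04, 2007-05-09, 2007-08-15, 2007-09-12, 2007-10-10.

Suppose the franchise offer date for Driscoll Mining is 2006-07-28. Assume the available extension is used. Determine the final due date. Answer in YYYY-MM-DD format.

The sixth month after 2006-07-28 is January 2007, whose last day is 2007-01-31.
2007-01-31 (Wednesday) is already a business day.
Add 3 months to 2007-01-31: 2007-04-30 (day 31 does not exist in April, so the month's last day is used).
Since 2007-04-30 is a Monday and not a holiday, the date is unchanged.
The final due date is 2007-04-30.

2007-04-30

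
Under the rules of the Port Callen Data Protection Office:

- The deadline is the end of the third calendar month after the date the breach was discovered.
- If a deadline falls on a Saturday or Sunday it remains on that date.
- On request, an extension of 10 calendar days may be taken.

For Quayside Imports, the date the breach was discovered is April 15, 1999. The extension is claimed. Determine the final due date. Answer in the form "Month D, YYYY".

August 10, 1999

3 months after April 15, 1999 falls in July 1999; the last day of that month is July 31, 1999.
July 31, 1999 falls on a Saturday. The rules make no weekend/holiday allowance, so it remains July 31, 1999.
Add the 10 calendar-day extension to July 31, 1999: August 10, 1999.
No adjustment is made for weekends or holidays, so August 10, 1999 stands.
The final due date is August 10, 1999.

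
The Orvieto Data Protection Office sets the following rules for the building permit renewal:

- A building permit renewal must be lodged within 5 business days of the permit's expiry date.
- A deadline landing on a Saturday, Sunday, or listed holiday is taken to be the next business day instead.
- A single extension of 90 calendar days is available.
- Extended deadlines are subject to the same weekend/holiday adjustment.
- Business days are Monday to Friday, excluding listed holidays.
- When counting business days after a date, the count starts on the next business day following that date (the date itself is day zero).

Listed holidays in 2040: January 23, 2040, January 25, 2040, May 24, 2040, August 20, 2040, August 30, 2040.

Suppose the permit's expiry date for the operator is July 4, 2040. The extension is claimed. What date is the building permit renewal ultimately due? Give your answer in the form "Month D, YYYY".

October 9, 2040

Counting 5 business days after July 4, 2040 (skipping weekends and listed holidays) reaches July 11, 2040.
Since July 11, 2040 is a Wednesday and not a holiday, the date is unchanged.
Applying the 90-calendar-day extension: July 11, 2040 + 90 days = October 9, 2040.
Since October 9, 2040 is a Tuesday and not a holiday, the date is unchanged.
Deadline: October 9, 2040.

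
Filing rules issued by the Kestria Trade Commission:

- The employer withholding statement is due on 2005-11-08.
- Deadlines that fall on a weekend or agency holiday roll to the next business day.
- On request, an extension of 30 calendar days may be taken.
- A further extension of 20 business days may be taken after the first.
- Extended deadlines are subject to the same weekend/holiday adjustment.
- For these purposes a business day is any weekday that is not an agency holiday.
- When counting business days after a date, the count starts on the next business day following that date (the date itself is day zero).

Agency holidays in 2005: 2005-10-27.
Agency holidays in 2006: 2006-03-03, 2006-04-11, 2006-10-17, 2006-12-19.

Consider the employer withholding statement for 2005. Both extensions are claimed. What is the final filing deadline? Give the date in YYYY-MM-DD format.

2006-01-05

The statutory due date is 2005-11-08.
2005-11-08 (Tuesday) is already a business day.
With the 30-day extension, 2005-11-08 becomes 2005-12-08.
2005-12-08 is a Thursday and not a listed holiday, so it stands.
The 20-business-day extension runs from 2005-12-08 to 2006-01-05.
2006-01-05 is a Thursday and not a listed holiday, so it stands.
So the filing is due 2006-01-05.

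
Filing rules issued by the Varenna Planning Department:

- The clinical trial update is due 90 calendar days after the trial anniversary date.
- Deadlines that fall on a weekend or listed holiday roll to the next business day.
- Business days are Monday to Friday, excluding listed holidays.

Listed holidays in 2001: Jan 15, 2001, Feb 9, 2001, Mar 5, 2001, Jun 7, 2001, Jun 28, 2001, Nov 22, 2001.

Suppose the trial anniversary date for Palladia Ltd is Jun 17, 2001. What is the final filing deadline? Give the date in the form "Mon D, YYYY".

90 calendar days after Jun 17, 2001 is Sep 15, 2001.
Because Sep 15, 2001 is a Saturday, the deadline becomes Sep 17, 2001 (Monday).
Final deadline: Sep 17, 2001.

Sep 17, 2001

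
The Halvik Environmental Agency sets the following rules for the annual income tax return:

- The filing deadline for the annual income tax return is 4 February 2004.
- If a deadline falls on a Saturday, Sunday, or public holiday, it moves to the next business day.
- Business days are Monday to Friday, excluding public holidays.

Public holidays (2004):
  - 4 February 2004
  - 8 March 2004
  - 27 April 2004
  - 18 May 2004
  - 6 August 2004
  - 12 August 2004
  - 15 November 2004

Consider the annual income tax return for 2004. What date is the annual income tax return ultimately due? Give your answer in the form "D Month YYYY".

5 February 2004

Start from the fixed due date, 4 February 2004.
4 February 2004 is a listed holiday; the next business day is 5 February 2004 (Thursday).
So the filing is due 5 February 2004.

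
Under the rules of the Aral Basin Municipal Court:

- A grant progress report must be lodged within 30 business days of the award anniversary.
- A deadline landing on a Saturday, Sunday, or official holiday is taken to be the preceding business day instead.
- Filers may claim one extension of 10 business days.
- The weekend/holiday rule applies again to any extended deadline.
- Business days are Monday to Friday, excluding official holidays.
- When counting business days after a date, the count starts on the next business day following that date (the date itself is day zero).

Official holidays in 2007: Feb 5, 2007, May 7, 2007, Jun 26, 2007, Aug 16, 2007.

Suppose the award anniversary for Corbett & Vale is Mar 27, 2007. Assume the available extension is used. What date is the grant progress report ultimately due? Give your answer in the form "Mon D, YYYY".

Counting 30 business days after Mar 27, 2007 (skipping weekends and listed holidays) reaches May 9, 2007.
May 9, 2007 is a Wednesday and not a listed holiday, so it stands.
Counting 10 further business days from May 9, 2007 reaches May 23, 2007.
May 23, 2007 (Wednesday) is already a business day.
The final due date is May 23, 2007.

May 23, 2007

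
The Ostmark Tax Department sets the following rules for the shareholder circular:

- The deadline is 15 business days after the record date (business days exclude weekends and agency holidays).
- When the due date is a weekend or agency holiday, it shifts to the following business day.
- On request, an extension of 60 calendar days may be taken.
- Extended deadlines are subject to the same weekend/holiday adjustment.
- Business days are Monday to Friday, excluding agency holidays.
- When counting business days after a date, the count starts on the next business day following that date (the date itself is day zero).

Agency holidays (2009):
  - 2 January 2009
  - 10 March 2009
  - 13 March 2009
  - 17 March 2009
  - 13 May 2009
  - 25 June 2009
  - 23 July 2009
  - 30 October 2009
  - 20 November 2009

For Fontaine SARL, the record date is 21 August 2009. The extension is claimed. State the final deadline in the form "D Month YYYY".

Starting the day after 21 August 2009 and counting 15 business days lands on 11 September 2009.
Since 11 September 2009 is a Friday and not a holiday, the date is unchanged.
The 60-calendar-day extension moves the deadline from 11 September 2009 to 10 November 2009.
10 November 2009 (Tuesday) is already a business day.
So the filing is due 10 November 2009.

10 November 2009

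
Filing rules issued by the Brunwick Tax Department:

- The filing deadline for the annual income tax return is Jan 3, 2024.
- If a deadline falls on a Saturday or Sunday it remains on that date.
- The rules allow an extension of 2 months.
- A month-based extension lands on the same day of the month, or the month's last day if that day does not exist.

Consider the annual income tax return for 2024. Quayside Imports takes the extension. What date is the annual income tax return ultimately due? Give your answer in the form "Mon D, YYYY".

The stated deadline is Jan 3, 2024.
Jan 3, 2024 falls on a Wednesday. The rules make no weekend/holiday allowance, so it remains Jan 3, 2024.
Applying the 2 months extension: 2 months after Jan 3, 2024 is Mar 3, 2024.
No adjustment is made for weekends or holidays, so Mar 3, 2024 stands.
Deadline: Mar 3, 2024.

Mar 3, 2024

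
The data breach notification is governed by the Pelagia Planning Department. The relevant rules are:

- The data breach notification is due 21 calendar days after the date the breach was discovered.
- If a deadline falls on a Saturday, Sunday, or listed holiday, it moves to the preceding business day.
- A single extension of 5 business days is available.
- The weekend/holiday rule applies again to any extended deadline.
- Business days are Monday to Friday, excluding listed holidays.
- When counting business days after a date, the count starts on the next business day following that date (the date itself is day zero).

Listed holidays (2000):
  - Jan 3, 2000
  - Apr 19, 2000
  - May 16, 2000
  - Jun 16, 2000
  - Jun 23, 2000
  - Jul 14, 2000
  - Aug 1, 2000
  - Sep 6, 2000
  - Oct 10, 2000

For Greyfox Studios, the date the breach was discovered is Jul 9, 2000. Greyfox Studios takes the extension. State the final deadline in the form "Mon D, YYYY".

Aug 7, 2000

Adding 21 calendar days to Jul 9, 2000 gives Jul 30, 2000.
Because Jul 30, 2000 is a Sunday, the deadline becomes Jul 28, 2000 (Friday).
The 5-business-day extension runs from Jul 28, 2000 to Aug 7, 2000.
Aug 7, 2000 (Monday) is already a business day.
Deadline: Aug 7, 2000.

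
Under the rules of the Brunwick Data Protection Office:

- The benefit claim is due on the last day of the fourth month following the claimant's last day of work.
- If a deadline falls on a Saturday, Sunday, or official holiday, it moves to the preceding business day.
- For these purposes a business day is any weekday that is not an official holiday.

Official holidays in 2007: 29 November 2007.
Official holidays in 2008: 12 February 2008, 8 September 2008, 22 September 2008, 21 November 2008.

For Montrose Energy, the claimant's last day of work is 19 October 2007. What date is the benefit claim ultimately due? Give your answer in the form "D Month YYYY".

29 February 2008

4 months after 19 October 2007 is February 2008; that month ends on 29 February 2008.
29 February 2008 (Friday) is already a business day.
So the filing is due 29 February 2008.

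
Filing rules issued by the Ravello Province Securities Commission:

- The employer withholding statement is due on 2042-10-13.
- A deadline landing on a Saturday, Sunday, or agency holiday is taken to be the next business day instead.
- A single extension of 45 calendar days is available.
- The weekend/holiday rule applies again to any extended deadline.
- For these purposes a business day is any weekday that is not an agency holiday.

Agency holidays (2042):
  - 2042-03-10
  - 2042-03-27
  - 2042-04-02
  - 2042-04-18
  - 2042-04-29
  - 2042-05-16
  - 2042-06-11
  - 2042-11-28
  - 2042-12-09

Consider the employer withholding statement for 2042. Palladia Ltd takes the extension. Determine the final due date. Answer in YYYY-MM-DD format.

The statutory due date is 2042-10-13.
2042-10-13 (Monday) is already a business day.
Applying the 45-calendar-day extension: 2042-10-13 + 45 days = 2042-11-27.
Since 2042-11-27 is a Thursday and not a holiday, the date is unchanged.
The final due date is 2042-11-27.

2042-11-27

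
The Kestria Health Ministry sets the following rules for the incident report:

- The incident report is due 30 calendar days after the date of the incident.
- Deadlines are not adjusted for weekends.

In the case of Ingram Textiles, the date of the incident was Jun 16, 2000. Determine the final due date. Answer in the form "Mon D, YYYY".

Jul 16, 2000

Adding 30 calendar days to Jun 16, 2000 gives Jul 16, 2000.
Jul 16, 2000 falls on a Sunday. The rules make no weekend/holiday allowance, so it remains Jul 16, 2000.
So the filing is due Jul 16, 2000.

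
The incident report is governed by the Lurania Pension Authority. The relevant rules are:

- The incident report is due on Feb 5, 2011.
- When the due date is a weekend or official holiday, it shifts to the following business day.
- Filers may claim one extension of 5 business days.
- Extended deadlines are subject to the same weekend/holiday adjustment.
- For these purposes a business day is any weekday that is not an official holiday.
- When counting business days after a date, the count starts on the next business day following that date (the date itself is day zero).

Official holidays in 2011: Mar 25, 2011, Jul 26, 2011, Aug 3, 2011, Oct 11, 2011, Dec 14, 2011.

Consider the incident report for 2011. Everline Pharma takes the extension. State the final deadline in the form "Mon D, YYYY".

Feb 14, 2011

The stated deadline is Feb 5, 2011.
Because Feb 5, 2011 is a Saturday, the deadline becomes Feb 7, 2011 (Monday).
Applying the 5-business-day extension: 5 business days after Feb 7, 2011 is Feb 14, 2011.
Feb 14, 2011 falls on a Monday, which is a business day, so no adjustment is needed.
So the filing is due Feb 14, 2011.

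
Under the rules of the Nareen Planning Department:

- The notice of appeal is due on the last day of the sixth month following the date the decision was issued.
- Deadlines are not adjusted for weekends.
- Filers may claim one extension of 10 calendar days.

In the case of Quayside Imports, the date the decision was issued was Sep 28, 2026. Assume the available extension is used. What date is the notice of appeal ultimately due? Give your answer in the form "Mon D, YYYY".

6 months after Sep 28, 2026 falls in March 2027; the last day of that month is Mar 31, 2027.
Mar 31, 2027 is a Wednesday; no weekend or holiday adjustment applies.
Add the 10 calendar-day extension to Mar 31, 2027: Apr 10, 2027.
Apr 10, 2027 is a Saturday; no weekend or holiday adjustment applies.
So the filing is due Apr 10, 2027.

Apr 10, 2027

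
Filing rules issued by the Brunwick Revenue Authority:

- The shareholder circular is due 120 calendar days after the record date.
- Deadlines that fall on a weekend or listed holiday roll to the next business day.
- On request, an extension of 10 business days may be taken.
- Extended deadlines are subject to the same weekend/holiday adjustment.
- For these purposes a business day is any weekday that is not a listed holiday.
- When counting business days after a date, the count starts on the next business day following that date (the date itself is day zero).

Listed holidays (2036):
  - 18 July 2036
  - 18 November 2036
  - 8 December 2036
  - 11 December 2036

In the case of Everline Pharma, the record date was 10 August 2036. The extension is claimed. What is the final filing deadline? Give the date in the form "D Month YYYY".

24 December 2036

Adding 120 calendar days to 10 August 2036 gives 8 December 2036.
Because 8 December 2036 is a listed holiday, the deadline becomes 9 December 2036 (Tuesday).
The 10-business-day extension runs from 9 December 2036 to 24 December 2036.
Since 24 December 2036 is a Wednesday and not a holiday, the date is unchanged.
The final due date is 24 December 2036.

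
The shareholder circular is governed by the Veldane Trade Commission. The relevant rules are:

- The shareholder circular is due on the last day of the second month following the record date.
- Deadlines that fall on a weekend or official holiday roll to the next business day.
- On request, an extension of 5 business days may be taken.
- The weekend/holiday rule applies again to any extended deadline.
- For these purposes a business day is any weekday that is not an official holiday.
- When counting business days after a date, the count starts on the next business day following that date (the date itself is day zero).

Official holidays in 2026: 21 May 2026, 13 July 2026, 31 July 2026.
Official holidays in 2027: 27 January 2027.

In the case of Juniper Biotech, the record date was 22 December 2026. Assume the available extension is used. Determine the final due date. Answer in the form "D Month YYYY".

2 months after 22 December 2026 falls in February 2027; the last day of that month is 28 February 2027.
28 February 2027 falls on a Sunday. Rolling to the next business day gives 1 March 2027, a Monday.
Applying the 5-business-day extension: 5 business days after 1 March 2027 is 8 March 2027.
8 March 2027 falls on a Monday, which is a business day, so no adjustment is needed.
Deadline: 8 March 2027.

8 March 2027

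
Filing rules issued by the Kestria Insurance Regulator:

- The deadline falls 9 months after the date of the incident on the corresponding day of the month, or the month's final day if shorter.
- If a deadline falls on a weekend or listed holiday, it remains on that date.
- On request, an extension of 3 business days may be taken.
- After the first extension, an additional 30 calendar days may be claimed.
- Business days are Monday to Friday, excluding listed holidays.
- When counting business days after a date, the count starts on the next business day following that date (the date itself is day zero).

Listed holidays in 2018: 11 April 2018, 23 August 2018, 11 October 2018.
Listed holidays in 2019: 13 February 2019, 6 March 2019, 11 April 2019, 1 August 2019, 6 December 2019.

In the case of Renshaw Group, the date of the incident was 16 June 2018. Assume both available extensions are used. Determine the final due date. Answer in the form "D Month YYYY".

9 months after 16 June 2018, on the same day of the month, is 16 March 2019.
No adjustment is made for weekends or holidays, so 16 March 2019 stands.
Counting 3 further business days from 16 March 2019 reaches 20 March 2019.
20 March 2019 is a Wednesday; no weekend or holiday adjustment applies.
The 30-calendar-day extension moves the deadline from 20 March 2019 to 19 April 2019.
No adjustment is made for weekends or holidays, so 19 April 2019 stands.
Final deadline: 19 April 2019.

19 April 2019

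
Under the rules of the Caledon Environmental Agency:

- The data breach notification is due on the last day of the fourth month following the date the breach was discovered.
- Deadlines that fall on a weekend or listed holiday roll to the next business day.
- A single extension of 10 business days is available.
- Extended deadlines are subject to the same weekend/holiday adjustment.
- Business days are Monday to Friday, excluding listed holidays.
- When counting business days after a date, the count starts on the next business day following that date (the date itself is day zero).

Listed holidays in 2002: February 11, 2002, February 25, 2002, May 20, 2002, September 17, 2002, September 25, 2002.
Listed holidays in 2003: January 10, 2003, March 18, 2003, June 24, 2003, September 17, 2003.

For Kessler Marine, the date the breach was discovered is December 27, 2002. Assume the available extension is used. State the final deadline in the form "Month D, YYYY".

4 months after December 27, 2002 is April 2003; that month ends on April 30, 2003.
April 30, 2003 (Wednesday) is already a business day.
The 10-business-day extension runs from April 30, 2003 to May 14, 2003.
May 14, 2003 falls on a Wednesday, which is a business day, so no adjustment is needed.
So the filing is due May 14, 2003.

May 14, 2003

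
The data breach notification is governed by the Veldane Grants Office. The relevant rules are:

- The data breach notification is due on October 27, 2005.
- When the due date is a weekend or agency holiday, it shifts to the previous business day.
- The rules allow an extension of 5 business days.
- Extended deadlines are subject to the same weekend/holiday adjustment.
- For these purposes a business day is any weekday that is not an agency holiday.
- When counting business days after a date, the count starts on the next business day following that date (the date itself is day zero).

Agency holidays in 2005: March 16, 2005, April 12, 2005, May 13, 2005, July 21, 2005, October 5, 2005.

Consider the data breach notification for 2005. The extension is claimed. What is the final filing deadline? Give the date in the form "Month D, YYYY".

The stated deadline is October 27, 2005.
October 27, 2005 is a Thursday and not a listed holiday, so it stands.
Counting 5 further business days from October 27, 2005 reaches November 3, 2005.
November 3, 2005 (Thursday) is already a business day.
So the filing is due November 3, 2005.

November 3, 2005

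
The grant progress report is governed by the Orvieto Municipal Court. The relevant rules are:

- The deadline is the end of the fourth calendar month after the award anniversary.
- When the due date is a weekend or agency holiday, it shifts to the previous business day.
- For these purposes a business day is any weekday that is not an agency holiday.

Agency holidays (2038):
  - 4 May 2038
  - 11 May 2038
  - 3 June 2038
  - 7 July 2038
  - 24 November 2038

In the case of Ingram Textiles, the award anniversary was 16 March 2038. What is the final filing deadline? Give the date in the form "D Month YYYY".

30 July 2038

The fourth month after 16 March 2038 is July 2038, whose last day is 31 July 2038.
31 July 2038 is a Saturday, so it moves to the preceding business day, 30 July 2038 (Friday).
Final deadline: 30 July 2038.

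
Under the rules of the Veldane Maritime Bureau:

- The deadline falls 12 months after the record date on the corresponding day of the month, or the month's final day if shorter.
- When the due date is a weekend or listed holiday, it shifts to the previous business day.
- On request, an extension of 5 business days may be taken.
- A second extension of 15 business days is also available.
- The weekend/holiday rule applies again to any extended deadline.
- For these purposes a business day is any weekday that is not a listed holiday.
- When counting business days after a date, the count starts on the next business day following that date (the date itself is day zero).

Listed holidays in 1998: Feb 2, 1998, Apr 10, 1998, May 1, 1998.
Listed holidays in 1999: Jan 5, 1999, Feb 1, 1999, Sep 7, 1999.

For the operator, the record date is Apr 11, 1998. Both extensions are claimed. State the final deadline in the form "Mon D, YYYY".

12 months after Apr 11, 1998, on the same day of the month, is Apr 11, 1999.
Apr 11, 1999 is a Sunday, so it moves to the preceding business day, Apr 9, 1999 (Friday).
Applying the 5-business-day extension: 5 business days after Apr 9, 1999 is Apr 16, 1999.
Apr 16, 1999 falls on a Friday, which is a business day, so no adjustment is needed.
Applying the 15-business-day extension: 15 business days after Apr 16, 1999 is May 7, 1999.
May 7, 1999 falls on a Friday, which is a business day, so no adjustment is needed.
So the filing is due May 7, 1999.

May 7, 1999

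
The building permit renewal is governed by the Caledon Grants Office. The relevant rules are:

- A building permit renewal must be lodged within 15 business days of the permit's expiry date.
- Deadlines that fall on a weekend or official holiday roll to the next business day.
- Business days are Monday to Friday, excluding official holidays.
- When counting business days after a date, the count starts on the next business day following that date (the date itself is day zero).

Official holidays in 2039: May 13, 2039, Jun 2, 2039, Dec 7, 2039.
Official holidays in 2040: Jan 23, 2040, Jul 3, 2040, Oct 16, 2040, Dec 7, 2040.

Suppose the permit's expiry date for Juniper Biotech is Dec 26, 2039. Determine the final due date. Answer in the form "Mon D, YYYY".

Jan 16, 2040

15 business days after Dec 26, 2039, excluding weekends and holidays, is Jan 16, 2040.
Jan 16, 2040 (Monday) is already a business day.
Deadline: Jan 16, 2040.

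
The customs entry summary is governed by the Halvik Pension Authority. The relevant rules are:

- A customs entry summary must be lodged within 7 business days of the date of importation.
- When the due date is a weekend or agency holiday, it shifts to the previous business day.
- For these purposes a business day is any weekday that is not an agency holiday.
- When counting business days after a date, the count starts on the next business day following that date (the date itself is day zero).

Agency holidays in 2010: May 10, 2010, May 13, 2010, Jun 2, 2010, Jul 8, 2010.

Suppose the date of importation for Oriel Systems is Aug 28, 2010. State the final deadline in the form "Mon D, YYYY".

7 business days after Aug 28, 2010, excluding weekends and holidays, is Sep 7, 2010.
Sep 7, 2010 is a Tuesday and not a listed holiday, so it stands.
Final deadline: Sep 7, 2010.

Sep 7, 2010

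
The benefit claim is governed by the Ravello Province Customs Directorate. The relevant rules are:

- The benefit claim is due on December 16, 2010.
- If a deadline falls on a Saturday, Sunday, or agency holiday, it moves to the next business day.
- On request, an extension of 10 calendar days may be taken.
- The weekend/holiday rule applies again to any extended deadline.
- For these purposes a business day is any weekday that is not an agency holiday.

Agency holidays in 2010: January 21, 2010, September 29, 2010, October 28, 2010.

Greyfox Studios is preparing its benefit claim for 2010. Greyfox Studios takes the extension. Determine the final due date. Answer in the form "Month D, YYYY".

Start from the fixed due date, December 16, 2010.
Since December 16, 2010 is a Thursday and not a holiday, the date is unchanged.
Applying the 10-calendar-day extension: December 16, 2010 + 10 days = December 26, 2010.
December 26, 2010 is a Sunday, so it moves to the next business day, December 27, 2010 (Monday).
So the filing is due December 27, 2010.

December 27, 2010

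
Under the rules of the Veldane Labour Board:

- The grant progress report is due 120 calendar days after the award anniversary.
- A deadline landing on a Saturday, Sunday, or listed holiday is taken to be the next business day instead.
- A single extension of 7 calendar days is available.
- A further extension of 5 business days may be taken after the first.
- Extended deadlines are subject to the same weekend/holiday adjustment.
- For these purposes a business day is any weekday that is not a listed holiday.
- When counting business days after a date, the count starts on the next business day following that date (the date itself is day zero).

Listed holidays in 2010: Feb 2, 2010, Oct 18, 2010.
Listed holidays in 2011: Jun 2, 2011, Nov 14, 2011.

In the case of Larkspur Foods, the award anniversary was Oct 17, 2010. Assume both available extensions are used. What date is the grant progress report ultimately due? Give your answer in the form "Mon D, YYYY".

From Oct 17, 2010, 120 calendar days later is Feb 14, 2011.
Feb 14, 2011 (Monday) is already a business day.
The 7-calendar-day extension moves the deadline from Feb 14, 2011 to Feb 21, 2011.
Feb 21, 2011 (Monday) is already a business day.
Counting 5 further business days from Feb 21, 2011 reaches Feb 28, 2011.
Feb 28, 2011 falls on a Monday, which is a business day, so no adjustment is needed.
Final deadline: Feb 28, 2011.

Feb 28, 2011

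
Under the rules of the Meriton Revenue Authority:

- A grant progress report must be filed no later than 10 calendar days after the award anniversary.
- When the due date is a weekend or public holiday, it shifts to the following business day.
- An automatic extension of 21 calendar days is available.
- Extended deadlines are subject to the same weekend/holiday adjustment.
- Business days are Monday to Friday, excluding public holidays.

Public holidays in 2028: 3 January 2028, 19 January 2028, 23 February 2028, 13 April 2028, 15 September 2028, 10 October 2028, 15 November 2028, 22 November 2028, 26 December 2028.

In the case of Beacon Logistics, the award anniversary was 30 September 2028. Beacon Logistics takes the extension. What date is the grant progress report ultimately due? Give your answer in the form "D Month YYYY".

1 November 2028

Trigger date 30 September 2028 + 10 calendar days = 10 October 2028.
Because 10 October 2028 is a listed holiday, the deadline becomes 11 October 2028 (Wednesday).
The 21-calendar-day extension moves the deadline from 11 October 2028 to 1 November 2028.
1 November 2028 (Wednesday) is already a business day.
Final deadline: 1 November 2028.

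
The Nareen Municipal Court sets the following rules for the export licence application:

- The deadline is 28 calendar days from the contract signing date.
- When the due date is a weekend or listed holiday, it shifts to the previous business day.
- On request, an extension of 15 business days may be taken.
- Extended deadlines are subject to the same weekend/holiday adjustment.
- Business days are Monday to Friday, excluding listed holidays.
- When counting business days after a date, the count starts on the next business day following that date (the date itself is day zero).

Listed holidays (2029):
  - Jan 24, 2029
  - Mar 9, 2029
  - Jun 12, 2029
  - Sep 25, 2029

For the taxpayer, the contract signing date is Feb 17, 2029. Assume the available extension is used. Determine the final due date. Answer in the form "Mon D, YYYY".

Apr 6, 2029

Adding 28 calendar days to Feb 17, 2029 gives Mar 17, 2029.
Mar 17, 2029 is a Saturday, so it moves to the preceding business day, Mar 16, 2029 (Friday).
Counting 15 further business days from Mar 16, 2029 reaches Apr 6, 2029.
Apr 6, 2029 falls on a Friday, which is a business day, so no adjustment is needed.
Final deadline: Apr 6, 2029.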